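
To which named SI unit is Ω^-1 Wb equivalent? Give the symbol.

Ω = kg·m²·s⁻³·A⁻².
So Ω⁻¹ = kg⁻¹·m⁻²·s³·A².
Wb = kg·m²·s⁻²·A⁻¹.
Combining: Ω⁻¹·Wb = (kg⁻¹·m⁻²·s³·A²) · (kg·m²·s⁻²·A⁻¹) = s·A.
s·A is the base-SI form of the coulomb.

C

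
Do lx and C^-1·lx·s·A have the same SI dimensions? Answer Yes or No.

Left side:
  lx = lm/m² (illuminance = luminous flux per area),
      = m⁻²·cd.
Right side:
  C = s·A.
  So C⁻¹ = s⁻¹·A⁻¹.
  lx = m⁻²·cd.
  Combining: C⁻¹·lx·s·A = (s⁻¹·A⁻¹) · (m⁻²·cd) · s · A = m⁻²·cd.
Both reduce to m⁻²·cd.

Yes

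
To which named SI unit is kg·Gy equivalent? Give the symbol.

J

Gy = m²·s⁻².
Combining: kg·Gy = kg · (m²·s⁻²) = kg·m²·s⁻².
kg·m²·s⁻² is the base-SI form of the joule.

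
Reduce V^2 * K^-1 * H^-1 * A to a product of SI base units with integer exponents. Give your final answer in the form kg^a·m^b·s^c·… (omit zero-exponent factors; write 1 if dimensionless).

V = kg·m²·s⁻³·A⁻¹.
So V² = kg²·m⁴·s⁻⁶·A⁻².
H = kg·m²·s⁻²·A⁻².
So H⁻¹ = kg⁻¹·m⁻²·s²·A².
Combining: V²·K⁻¹·H⁻¹·A = (kg²·m⁴·s⁻⁶·A⁻²) · K⁻¹ · (kg⁻¹·m⁻²·s²·A²) · A = kg·m²·s⁻⁴·A·K⁻¹.

kg·m²·s⁻⁴·A·K⁻¹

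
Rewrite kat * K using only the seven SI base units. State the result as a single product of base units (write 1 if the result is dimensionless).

kat = mol/s = s⁻¹·mol (catalytic activity).
Combining: kat·K = (s⁻¹·mol) · K = s⁻¹·K·mol.

s⁻¹·K·mol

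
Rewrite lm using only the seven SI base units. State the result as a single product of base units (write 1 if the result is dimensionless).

lm = cd·sr = cd (luminous flux; sr is dimensionless).

cd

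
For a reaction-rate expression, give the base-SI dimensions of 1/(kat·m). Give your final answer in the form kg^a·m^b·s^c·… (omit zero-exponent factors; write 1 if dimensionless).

m⁻¹·s·mol⁻¹

kat = s⁻¹·mol.
So kat⁻¹ = s·mol⁻¹.
Combining: kat⁻¹·m⁻¹ = (s·mol⁻¹) · m⁻¹ = m⁻¹·s·mol⁻¹.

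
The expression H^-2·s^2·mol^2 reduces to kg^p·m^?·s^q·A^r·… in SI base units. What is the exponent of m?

-4

H = Wb/A (inductance = flux per current),
    = kg·m²·s⁻²·A⁻².
So H⁻² = kg⁻²·m⁻⁴·s⁴·A⁴.
Combining: H⁻²·s²·mol² = (kg⁻²·m⁻⁴·s⁴·A⁴) · s² · mol² = kg⁻²·m⁻⁴·s⁶·A⁴·mol².
The exponent of m is -4.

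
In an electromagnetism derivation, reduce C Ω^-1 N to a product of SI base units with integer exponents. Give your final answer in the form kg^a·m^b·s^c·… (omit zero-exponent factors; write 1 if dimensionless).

C = s·A.
Ω = kg·m²·s⁻³·A⁻².
So Ω⁻¹ = kg⁻¹·m⁻²·s³·A².
N = kg·m·s⁻².
Combining: C·Ω⁻¹·N = (s·A) · (kg⁻¹·m⁻²·s³·A²) · (kg·m·s⁻²) = m⁻¹·s²·A³.

m⁻¹·s²·A³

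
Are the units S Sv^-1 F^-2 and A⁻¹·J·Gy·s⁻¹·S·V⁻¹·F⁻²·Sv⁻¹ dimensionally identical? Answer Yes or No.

Left side:
  S = 1/Ω (conductance is reciprocal resistance),
      = kg⁻¹·m⁻²·s³·A².
  Sv = J/kg (equivalent dose = energy per mass),
      = m²·s⁻².
  So Sv⁻¹ = m⁻²·s².
  F = C/V (capacitance = charge per voltage),
      = A·s/(kg·m²·s⁻³·A⁻¹) (substituting C and V),
      = kg⁻¹·m⁻²·s⁴·A².
  So F⁻² = kg²·m⁴·s⁻⁸·A⁻⁴.
  Combining: S·Sv⁻¹·F⁻² = (kg⁻¹·m⁻²·s³·A²) · (m⁻²·s²) · (kg²·m⁴·s⁻⁸·A⁻⁴) = kg·s⁻³·A⁻².
Right side:
  J = N·m (work = force × distance),
      = kg·m²·s⁻².
  Gy = J/kg (absorbed dose = energy per mass),
      = m²·s⁻².
  S = 1/Ω (conductance is reciprocal resistance),
      = kg⁻¹·m⁻²·s³·A².
  V = W/A (potential = power per current),
      = kg·m²·s⁻³·A⁻¹.
  So V⁻¹ = kg⁻¹·m⁻²·s³·A.
  F = C/V (capacitance = charge per voltage),
      = A·s/(kg·m²·s⁻³·A⁻¹) (substituting C and V),
      = kg⁻¹·m⁻²·s⁴·A².
  So F⁻² = kg²·m⁴·s⁻⁸·A⁻⁴.
  Sv = J/kg (equivalent dose = energy per mass),
      = m²·s⁻².
  So Sv⁻¹ = m⁻²·s².
  Combining: A⁻¹·J·Gy·s⁻¹·S·V⁻¹·F⁻²·Sv⁻¹ = A⁻¹ · (kg·m²·s⁻²) · (m²·s⁻²) · s⁻¹ · (kg⁻¹·m⁻²·s³·A²) · (kg⁻¹·m⁻²·s³·A) · (kg²·m⁴·s⁻⁸·A⁻⁴) · (m⁻²·s²) = kg·m²·s⁻⁵·A⁻².
Left is kg·s⁻³·A⁻²; right is kg·m²·s⁻⁵·A⁻² — different.

No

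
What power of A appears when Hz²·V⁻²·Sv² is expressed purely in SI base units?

Hz = s⁻¹.
So Hz² = s⁻².
V = kg·m²·s⁻³·A⁻¹.
So V⁻² = kg⁻²·m⁻⁴·s⁶·A².
Sv = m²·s⁻².
So Sv² = m⁴·s⁻⁴.
Combining: Hz²·V⁻²·Sv² = s⁻² · (kg⁻²·m⁻⁴·s⁶·A²) · (m⁴·s⁻⁴) = kg⁻²·A².
The exponent of A is 2.

2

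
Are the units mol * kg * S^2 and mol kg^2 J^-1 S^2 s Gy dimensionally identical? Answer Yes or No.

No

Left side:
  S = 1/Ω (conductance is reciprocal resistance),
      = kg⁻¹·m⁻²·s³·A².
  So S² = kg⁻²·m⁻⁴·s⁶·A⁴.
  Combining: mol·kg·S² = mol · kg · (kg⁻²·m⁻⁴·s⁶·A⁴) = kg⁻¹·m⁻⁴·s⁶·A⁴·mol.
Right side:
  J = N·m (work = force × distance),
      = kg·m²·s⁻².
  So J⁻¹ = kg⁻¹·m⁻²·s².
  S = 1/Ω (conductance is reciprocal resistance),
      = kg⁻¹·m⁻²·s³·A².
  So S² = kg⁻²·m⁻⁴·s⁶·A⁴.
  Gy = J/kg (absorbed dose = energy per mass),
      = m²·s⁻².
  Combining: mol·kg²·J⁻¹·S²·s·Gy = mol · kg² · (kg⁻¹·m⁻²·s²) · (kg⁻²·m⁻⁴·s⁶·A⁴) · s · (m²·s⁻²) = kg⁻¹·m⁻⁴·s⁷·A⁴·mol.
Left is kg⁻¹·m⁻⁴·s⁶·A⁴·mol; right is kg⁻¹·m⁻⁴·s⁷·A⁴·mol — different.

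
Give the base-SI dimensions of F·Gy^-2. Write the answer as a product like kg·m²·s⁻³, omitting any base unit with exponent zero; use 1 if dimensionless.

F = C/V (capacitance = charge per voltage),
    = A·s/(kg·m²·s⁻³·A⁻¹) (substituting C and V),
    = kg⁻¹·m⁻²·s⁴·A².
Gy = J/kg (absorbed dose = energy per mass),
    = m²·s⁻².
So Gy⁻² = m⁻⁴·s⁴.
Combining: F·Gy⁻² = (kg⁻¹·m⁻²·s⁴·A²) · (m⁻⁴·s⁴) = kg⁻¹·m⁻⁶·s⁸·A².

kg⁻¹·m⁻⁶·s⁸·A²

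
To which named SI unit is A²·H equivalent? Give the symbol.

H = kg·m²·s⁻²·A⁻².
Combining: A²·H = A² · (kg·m²·s⁻²·A⁻²) = kg·m²·s⁻².
kg·m²·s⁻² is the base-SI form of the joule.

J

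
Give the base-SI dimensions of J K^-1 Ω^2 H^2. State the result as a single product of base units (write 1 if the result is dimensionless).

kg⁵·m¹⁰·s⁻¹²·A⁻⁸·K⁻¹

J = kg·m²·s⁻².
Ω = kg·m²·s⁻³·A⁻².
So Ω² = kg²·m⁴·s⁻⁶·A⁻⁴.
H = kg·m²·s⁻²·A⁻².
So H² = kg²·m⁴·s⁻⁴·A⁻⁴.
Combining: J·K⁻¹·Ω²·H² = (kg·m²·s⁻²) · K⁻¹ · (kg²·m⁴·s⁻⁶·A⁻⁴) · (kg²·m⁴·s⁻⁴·A⁻⁴) = kg⁵·m¹⁰·s⁻¹²·A⁻⁸·K⁻¹.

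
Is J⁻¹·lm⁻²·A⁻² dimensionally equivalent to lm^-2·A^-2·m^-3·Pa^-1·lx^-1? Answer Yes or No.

No

Left side:
  J = N·m (work = force × distance),
      = kg·m²·s⁻².
  So J⁻¹ = kg⁻¹·m⁻²·s².
  lm = cd·sr = cd (luminous flux; sr is dimensionless).
  So lm⁻² = cd⁻².
  Combining: J⁻¹·lm⁻²·A⁻² = (kg⁻¹·m⁻²·s²) · cd⁻² · A⁻² = kg⁻¹·m⁻²·s²·A⁻²·cd⁻².
Right side:
  lm = cd.
  So lm⁻² = cd⁻².
  Pa = kg·m⁻¹·s⁻².
  So Pa⁻¹ = kg⁻¹·m·s².
  lx = m⁻²·cd.
  So lx⁻¹ = m²·cd⁻¹.
  Combining: lm⁻²·A⁻²·m⁻³·Pa⁻¹·lx⁻¹ = cd⁻² · A⁻² · m⁻³ · (kg⁻¹·m·s²) · (m²·cd⁻¹) = kg⁻¹·s²·A⁻²·cd⁻³.
Left is kg⁻¹·m⁻²·s²·A⁻²·cd⁻²; right is kg⁻¹·s²·A⁻²·cd⁻³ — different.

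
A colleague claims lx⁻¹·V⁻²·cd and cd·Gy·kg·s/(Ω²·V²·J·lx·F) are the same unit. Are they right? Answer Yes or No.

No

Left side:
  lx = m⁻²·cd.
  So lx⁻¹ = m²·cd⁻¹.
  V = kg·m²·s⁻³·A⁻¹.
  So V⁻² = kg⁻²·m⁻⁴·s⁶·A².
  Combining: lx⁻¹·V⁻²·cd = (m²·cd⁻¹) · (kg⁻²·m⁻⁴·s⁶·A²) · cd = kg⁻²·m⁻²·s⁶·A².
Right side:
  Ω = V/A (resistance = voltage per current),
      = kg·m²·s⁻³·A⁻².
  So Ω⁻² = kg⁻²·m⁻⁴·s⁶·A⁴.
  V = W/A (potential = power per current),
      = kg·m²·s⁻³·A⁻¹.
  So V⁻² = kg⁻²·m⁻⁴·s⁶·A².
  J = N·m (work = force × distance),
      = kg·m²·s⁻².
  So J⁻¹ = kg⁻¹·m⁻²·s².
  lx = lm/m² (illuminance = luminous flux per area),
      = m⁻²·cd.
  So lx⁻¹ = m²·cd⁻¹.
  Gy = J/kg (absorbed dose = energy per mass),
      = m²·s⁻².
  F = C/V (capacitance = charge per voltage),
      = A·s/(kg·m²·s⁻³·A⁻¹) (substituting C and V),
      = kg⁻¹·m⁻²·s⁴·A².
  So F⁻¹ = kg·m²·s⁻⁴·A⁻².
  Combining: Ω⁻²·V⁻²·cd·J⁻¹·lx⁻¹·Gy·F⁻¹·kg·s = (kg⁻²·m⁻⁴·s⁶·A⁴) · (kg⁻²·m⁻⁴·s⁶·A²) · cd · (kg⁻¹·m⁻²·s²) · (m²·cd⁻¹) · (m²·s⁻²) · (kg·m²·s⁻⁴·A⁻²) · kg · s = kg⁻³·m⁻⁴·s⁹·A⁴.
Left is kg⁻²·m⁻²·s⁶·A²; right is kg⁻³·m⁻⁴·s⁹·A⁴ — different.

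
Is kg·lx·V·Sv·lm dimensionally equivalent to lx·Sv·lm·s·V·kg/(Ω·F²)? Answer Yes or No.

Left side:
  lx = m⁻²·cd.
  V = kg·m²·s⁻³·A⁻¹.
  Sv = m²·s⁻².
  lm = cd.
  Combining: kg·lx·V·Sv·lm = kg · (m⁻²·cd) · (kg·m²·s⁻³·A⁻¹) · (m²·s⁻²) · cd = kg²·m²·s⁻⁵·A⁻¹·cd².
Right side:
  lx = lm/m² (illuminance = luminous flux per area),
      = m⁻²·cd.
  Sv = J/kg (equivalent dose = energy per mass),
      = m²·s⁻².
  Ω = V/A (resistance = voltage per current),
      = kg·m²·s⁻³·A⁻².
  So Ω⁻¹ = kg⁻¹·m⁻²·s³·A².
  lm = cd·sr = cd (luminous flux; sr is dimensionless).
  F = C/V (capacitance = charge per voltage),
      = A·s/(kg·m²·s⁻³·A⁻¹) (substituting C and V),
      = kg⁻¹·m⁻²·s⁴·A².
  So F⁻² = kg²·m⁴·s⁻⁸·A⁻⁴.
  V = W/A (potential = power per current),
      = kg·m²·s⁻³·A⁻¹.
  Combining: lx·Sv·Ω⁻¹·lm·F⁻²·s·V·kg = (m⁻²·cd) · (m²·s⁻²) · (kg⁻¹·m⁻²·s³·A²) · cd · (kg²·m⁴·s⁻⁸·A⁻⁴) · s · (kg·m²·s⁻³·A⁻¹) · kg = kg³·m⁴·s⁻⁹·A⁻³·cd².
Left is kg²·m²·s⁻⁵·A⁻¹·cd²; right is kg³·m⁴·s⁻⁹·A⁻³·cd² — different.

No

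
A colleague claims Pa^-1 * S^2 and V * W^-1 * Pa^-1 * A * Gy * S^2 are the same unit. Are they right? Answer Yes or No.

Left side:
  Pa = N/m² (pressure = force per area),
      = kg·m⁻¹·s⁻².
  So Pa⁻¹ = kg⁻¹·m·s².
  S = 1/Ω (conductance is reciprocal resistance),
      = kg⁻¹·m⁻²·s³·A².
  So S² = kg⁻²·m⁻⁴·s⁶·A⁴.
  Combining: Pa⁻¹·S² = (kg⁻¹·m·s²) · (kg⁻²·m⁻⁴·s⁶·A⁴) = kg⁻³·m⁻³·s⁸·A⁴.
Right side:
  V = W/A (potential = power per current),
      = kg·m²·s⁻³·A⁻¹.
  W = J/s (power = energy per time),
      = kg·m²·s⁻³.
  So W⁻¹ = kg⁻¹·m⁻²·s³.
  Pa = N/m² (pressure = force per area),
      = kg·m⁻¹·s⁻².
  So Pa⁻¹ = kg⁻¹·m·s².
  Gy = J/kg (absorbed dose = energy per mass),
      = m²·s⁻².
  S = 1/Ω (conductance is reciprocal resistance),
      = kg⁻¹·m⁻²·s³·A².
  So S² = kg⁻²·m⁻⁴·s⁶·A⁴.
  Combining: V·W⁻¹·Pa⁻¹·A·Gy·S² = (kg·m²·s⁻³·A⁻¹) · (kg⁻¹·m⁻²·s³) · (kg⁻¹·m·s²) · A · (m²·s⁻²) · (kg⁻²·m⁻⁴·s⁶·A⁴) = kg⁻³·m⁻¹·s⁶·A⁴.
Left is kg⁻³·m⁻³·s⁸·A⁴; right is kg⁻³·m⁻¹·s⁶·A⁴ — different.

No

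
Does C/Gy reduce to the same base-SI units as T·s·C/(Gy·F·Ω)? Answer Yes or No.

No

Left side:
  C = s·A.
  Gy = m²·s⁻².
  So Gy⁻¹ = m⁻²·s².
  Combining: C·Gy⁻¹ = (s·A) · (m⁻²·s²) = m⁻²·s³·A.
Right side:
  Gy = J/kg (absorbed dose = energy per mass),
      = m²·s⁻².
  So Gy⁻¹ = m⁻²·s².
  T = Wb/m² (flux density = flux per area),
      = kg·s⁻²·A⁻¹.
  F = C/V (capacitance = charge per voltage),
      = A·s/(kg·m²·s⁻³·A⁻¹) (substituting C and V),
      = kg⁻¹·m⁻²·s⁴·A².
  So F⁻¹ = kg·m²·s⁻⁴·A⁻².
  Ω = V/A (resistance = voltage per current),
      = kg·m²·s⁻³·A⁻².
  So Ω⁻¹ = kg⁻¹·m⁻²·s³·A².
  C = A·s = s·A (charge = current × time).
  Combining: Gy⁻¹·T·F⁻¹·s·Ω⁻¹·C = (m⁻²·s²) · (kg·s⁻²·A⁻¹) · (kg·m²·s⁻⁴·A⁻²) · s · (kg⁻¹·m⁻²·s³·A²) · (s·A) = kg·m⁻²·s.
Left is m⁻²·s³·A; right is kg·m⁻²·s — different.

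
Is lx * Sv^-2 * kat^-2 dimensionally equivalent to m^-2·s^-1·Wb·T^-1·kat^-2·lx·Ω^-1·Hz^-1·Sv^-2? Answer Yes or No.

Left side:
  lx = lm/m² (illuminance = luminous flux per area),
      = m⁻²·cd.
  Sv = J/kg (equivalent dose = energy per mass),
      = m²·s⁻².
  So Sv⁻² = m⁻⁴·s⁴.
  kat = mol/s = s⁻¹·mol (catalytic activity).
  So kat⁻² = s²·mol⁻².
  Combining: lx·Sv⁻²·kat⁻² = (m⁻²·cd) · (m⁻⁴·s⁴) · (s²·mol⁻²) = m⁻⁶·s⁶·mol⁻²·cd.
Right side:
  Wb = V·s (flux: a volt is a weber per second),
      = kg·m²·s⁻²·A⁻¹.
  T = Wb/m² (flux density = flux per area),
      = kg·s⁻²·A⁻¹.
  So T⁻¹ = kg⁻¹·s²·A.
  kat = mol/s = s⁻¹·mol (catalytic activity).
  So kat⁻² = s²·mol⁻².
  lx = lm/m² (illuminance = luminous flux per area),
      = m⁻²·cd.
  Ω = V/A (resistance = voltage per current),
      = kg·m²·s⁻³·A⁻².
  So Ω⁻¹ = kg⁻¹·m⁻²·s³·A².
  Hz = 1/s = s⁻¹ (frequency is cycles per second).
  So Hz⁻¹ = s.
  Sv = J/kg (equivalent dose = energy per mass),
      = m²·s⁻².
  So Sv⁻² = m⁻⁴·s⁴.
  Combining: m⁻²·s⁻¹·Wb·T⁻¹·kat⁻²·lx·Ω⁻¹·Hz⁻¹·Sv⁻² = m⁻² · s⁻¹ · (kg·m²·s⁻²·A⁻¹) · (kg⁻¹·s²·A) · (s²·mol⁻²) · (m⁻²·cd) · (kg⁻¹·m⁻²·s³·A²) · s · (m⁻⁴·s⁴) = kg⁻¹·m⁻⁸·s⁹·A²·mol⁻²·cd.
Left is m⁻⁶·s⁶·mol⁻²·cd; right is kg⁻¹·m⁻⁸·s⁹·A²·mol⁻²·cd — different.

No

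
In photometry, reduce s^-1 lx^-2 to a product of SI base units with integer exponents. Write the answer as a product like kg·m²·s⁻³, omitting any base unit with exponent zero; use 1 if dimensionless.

m⁴·s⁻¹·cd⁻²

lx = m⁻²·cd.
So lx⁻² = m⁴·cd⁻².
Combining: s⁻¹·lx⁻² = s⁻¹ · (m⁴·cd⁻²) = m⁴·s⁻¹·cd⁻².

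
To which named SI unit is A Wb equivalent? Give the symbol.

J

Wb = kg·m²·s⁻²·A⁻¹.
Combining: A·Wb = A · (kg·m²·s⁻²·A⁻¹) = kg·m²·s⁻².
kg·m²·s⁻² is the base-SI form of the joule.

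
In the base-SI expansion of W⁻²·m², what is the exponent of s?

W = J/s (power = energy per time),
    = kg·m²·s⁻³.
So W⁻² = kg⁻²·m⁻⁴·s⁶.
Combining: W⁻²·m² = (kg⁻²·m⁻⁴·s⁶) · m² = kg⁻²·m⁻²·s⁶.
The exponent of s is 6.

6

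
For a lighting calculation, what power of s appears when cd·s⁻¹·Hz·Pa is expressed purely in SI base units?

Hz = s⁻¹.
Pa = kg·m⁻¹·s⁻².
Combining: cd·s⁻¹·Hz·Pa = cd · s⁻¹ · s⁻¹ · (kg·m⁻¹·s⁻²) = kg·m⁻¹·s⁻⁴·cd.
The exponent of s is -4.

-4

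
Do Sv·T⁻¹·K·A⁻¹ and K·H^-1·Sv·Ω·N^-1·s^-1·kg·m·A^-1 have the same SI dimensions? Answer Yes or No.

Left side:
  Sv = J/kg (equivalent dose = energy per mass),
      = m²·s⁻².
  T = Wb/m² (flux density = flux per area),
      = kg·s⁻²·A⁻¹.
  So T⁻¹ = kg⁻¹·s²·A.
  Combining: Sv·T⁻¹·K·A⁻¹ = (m²·s⁻²) · (kg⁻¹·s²·A) · K · A⁻¹ = kg⁻¹·m²·K.
Right side:
  H = Wb/A (inductance = flux per current),
      = kg·m²·s⁻²·A⁻².
  So H⁻¹ = kg⁻¹·m⁻²·s²·A².
  Sv = J/kg (equivalent dose = energy per mass),
      = m²·s⁻².
  Ω = V/A (resistance = voltage per current),
      = kg·m²·s⁻³·A⁻².
  N = kg·m/s² = kg·m·s⁻² (force = mass × acceleration).
  So N⁻¹ = kg⁻¹·m⁻¹·s².
  Combining: K·H⁻¹·Sv·Ω·N⁻¹·s⁻¹·kg·m·A⁻¹ = K · (kg⁻¹·m⁻²·s²·A²) · (m²·s⁻²) · (kg·m²·s⁻³·A⁻²) · (kg⁻¹·m⁻¹·s²) · s⁻¹ · kg · m · A⁻¹ = m²·s⁻²·A⁻¹·K.
Left is kg⁻¹·m²·K; right is m²·s⁻²·A⁻¹·K — different.

No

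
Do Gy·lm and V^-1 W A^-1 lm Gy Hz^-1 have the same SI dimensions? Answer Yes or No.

Left side:
  Gy = J/kg (absorbed dose = energy per mass),
      = m²·s⁻².
  lm = cd·sr = cd (luminous flux; sr is dimensionless).
  Combining: Gy·lm = (m²·s⁻²) · cd = m²·s⁻²·cd.
Right side:
  V = W/A (potential = power per current),
      = kg·m²·s⁻³·A⁻¹.
  So V⁻¹ = kg⁻¹·m⁻²·s³·A.
  W = J/s (power = energy per time),
      = kg·m²·s⁻³.
  lm = cd·sr = cd (luminous flux; sr is dimensionless).
  Gy = J/kg (absorbed dose = energy per mass),
      = m²·s⁻².
  Hz = 1/s = s⁻¹ (frequency is cycles per second).
  So Hz⁻¹ = s.
  Combining: V⁻¹·W·A⁻¹·lm·Gy·Hz⁻¹ = (kg⁻¹·m⁻²·s³·A) · (kg·m²·s⁻³) · A⁻¹ · cd · (m²·s⁻²) · s = m²·s⁻¹·cd.
Left is m²·s⁻²·cd; right is m²·s⁻¹·cd — different.

No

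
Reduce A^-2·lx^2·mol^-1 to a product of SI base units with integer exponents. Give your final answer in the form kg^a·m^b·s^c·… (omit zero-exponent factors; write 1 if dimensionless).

lx = lm/m² (illuminance = luminous flux per area),
    = m⁻²·cd.
So lx² = m⁻⁴·cd².
Combining: A⁻²·lx²·mol⁻¹ = A⁻² · (m⁻⁴·cd²) · mol⁻¹ = m⁻⁴·A⁻²·mol⁻¹·cd².

m⁻⁴·A⁻²·mol⁻¹·cd²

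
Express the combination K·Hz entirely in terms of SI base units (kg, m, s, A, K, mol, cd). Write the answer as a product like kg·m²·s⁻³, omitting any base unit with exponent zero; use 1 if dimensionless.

Hz = s⁻¹.
Combining: K·Hz = K · s⁻¹ = s⁻¹·K.

s⁻¹·K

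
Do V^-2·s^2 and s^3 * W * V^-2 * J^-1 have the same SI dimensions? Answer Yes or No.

Left side:
  V = W/A (potential = power per current),
      = kg·m²·s⁻³·A⁻¹.
  So V⁻² = kg⁻²·m⁻⁴·s⁶·A².
  Combining: V⁻²·s² = (kg⁻²·m⁻⁴·s⁶·A²) · s² = kg⁻²·m⁻⁴·s⁸·A².
Right side:
  W = J/s (power = energy per time),
      = kg·m²·s⁻³.
  V = W/A (potential = power per current),
      = kg·m²·s⁻³·A⁻¹.
  So V⁻² = kg⁻²·m⁻⁴·s⁶·A².
  J = N·m (work = force × distance),
      = kg·m²·s⁻².
  So J⁻¹ = kg⁻¹·m⁻²·s².
  Combining: s³·W·V⁻²·J⁻¹ = s³ · (kg·m²·s⁻³) · (kg⁻²·m⁻⁴·s⁶·A²) · (kg⁻¹·m⁻²·s²) = kg⁻²·m⁻⁴·s⁸·A².
Both reduce to kg⁻²·m⁻⁴·s⁸·A².

Yes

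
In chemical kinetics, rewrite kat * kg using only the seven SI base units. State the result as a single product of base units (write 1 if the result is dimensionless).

kg·s⁻¹·mol

kat = s⁻¹·mol.
Combining: kat·kg = (s⁻¹·mol) · kg = kg·s⁻¹·mol.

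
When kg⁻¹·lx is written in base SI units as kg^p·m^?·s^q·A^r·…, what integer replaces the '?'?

lx = lm/m² (illuminance = luminous flux per area),
    = m⁻²·cd.
Combining: kg⁻¹·lx = kg⁻¹ · (m⁻²·cd) = kg⁻¹·m⁻²·cd.
The exponent of m is -2.

-2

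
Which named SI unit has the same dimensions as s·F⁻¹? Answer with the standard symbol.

Ω

F = kg⁻¹·m⁻²·s⁴·A².
So F⁻¹ = kg·m²·s⁻⁴·A⁻².
Combining: s·F⁻¹ = s · (kg·m²·s⁻⁴·A⁻²) = kg·m²·s⁻³·A⁻².
kg·m²·s⁻³·A⁻² is the base-SI form of the ohm.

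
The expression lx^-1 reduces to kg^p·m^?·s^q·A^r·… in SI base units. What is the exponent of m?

lx = lm/m² (illuminance = luminous flux per area),
    = m⁻²·cd.
So lx⁻¹ = m²·cd⁻¹.
The exponent of m is 2.

2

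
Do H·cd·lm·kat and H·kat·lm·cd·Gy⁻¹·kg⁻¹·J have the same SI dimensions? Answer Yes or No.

Left side:
  H = Wb/A (inductance = flux per current),
      = kg·m²·s⁻²·A⁻².
  lm = cd·sr = cd (luminous flux; sr is dimensionless).
  kat = mol/s = s⁻¹·mol (catalytic activity).
  Combining: H·cd·lm·kat = (kg·m²·s⁻²·A⁻²) · cd · cd · (s⁻¹·mol) = kg·m²·s⁻³·A⁻²·mol·cd².
Right side:
  H = Wb/A (inductance = flux per current),
      = kg·m²·s⁻²·A⁻².
  kat = mol/s = s⁻¹·mol (catalytic activity).
  lm = cd·sr = cd (luminous flux; sr is dimensionless).
  Gy = J/kg (absorbed dose = energy per mass),
      = m²·s⁻².
  So Gy⁻¹ = m⁻²·s².
  J = N·m (work = force × distance),
      = kg·m²·s⁻².
  Combining: H·kat·lm·cd·Gy⁻¹·kg⁻¹·J = (kg·m²·s⁻²·A⁻²) · (s⁻¹·mol) · cd · cd · (m⁻²·s²) · kg⁻¹ · (kg·m²·s⁻²) = kg·m²·s⁻³·A⁻²·mol·cd².
Both reduce to kg·m²·s⁻³·A⁻²·mol·cd².

Yes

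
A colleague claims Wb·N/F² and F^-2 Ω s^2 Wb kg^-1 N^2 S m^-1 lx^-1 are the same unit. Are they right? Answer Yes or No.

Left side:
  F = C/V (capacitance = charge per voltage),
      = A·s/(kg·m²·s⁻³·A⁻¹) (substituting C and V),
      = kg⁻¹·m⁻²·s⁴·A².
  So F⁻² = kg²·m⁴·s⁻⁸·A⁻⁴.
  Wb = V·s (flux: a volt is a weber per second),
      = kg·m²·s⁻²·A⁻¹.
  N = kg·m/s² = kg·m·s⁻² (force = mass × acceleration).
  Combining: F⁻²·Wb·N = (kg²·m⁴·s⁻⁸·A⁻⁴) · (kg·m²·s⁻²·A⁻¹) · (kg·m·s⁻²) = kg⁴·m⁷·s⁻¹²·A⁻⁵.
Right side:
  F = C/V (capacitance = charge per voltage),
      = A·s/(kg·m²·s⁻³·A⁻¹) (substituting C and V),
      = kg⁻¹·m⁻²·s⁴·A².
  So F⁻² = kg²·m⁴·s⁻⁸·A⁻⁴.
  Ω = V/A (resistance = voltage per current),
      = kg·m²·s⁻³·A⁻².
  Wb = V·s (flux: a volt is a weber per second),
      = kg·m²·s⁻²·A⁻¹.
  N = kg·m/s² = kg·m·s⁻² (force = mass × acceleration).
  So N² = kg²·m²·s⁻⁴.
  S = 1/Ω (conductance is reciprocal resistance),
      = kg⁻¹·m⁻²·s³·A².
  lx = lm/m² (illuminance = luminous flux per area),
      = m⁻²·cd.
  So lx⁻¹ = m²·cd⁻¹.
  Combining: F⁻²·Ω·s²·Wb·kg⁻¹·N²·S·m⁻¹·lx⁻¹ = (kg²·m⁴·s⁻⁸·A⁻⁴) · (kg·m²·s⁻³·A⁻²) · s² · (kg·m²·s⁻²·A⁻¹) · kg⁻¹ · (kg²·m²·s⁻⁴) · (kg⁻¹·m⁻²·s³·A²) · m⁻¹ · (m²·cd⁻¹) = kg⁴·m⁹·s⁻¹²·A⁻⁵·cd⁻¹.
Left is kg⁴·m⁷·s⁻¹²·A⁻⁵; right is kg⁴·m⁹·s⁻¹²·A⁻⁵·cd⁻¹ — different.

No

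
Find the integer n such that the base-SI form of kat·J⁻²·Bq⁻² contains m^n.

-4

kat = s⁻¹·mol.
J = kg·m²·s⁻².
So J⁻² = kg⁻²·m⁻⁴·s⁴.
Bq = s⁻¹.
So Bq⁻² = s².
Combining: kat·J⁻²·Bq⁻² = (s⁻¹·mol) · (kg⁻²·m⁻⁴·s⁴) · s² = kg⁻²·m⁻⁴·s⁵·mol.
The exponent of m is -4.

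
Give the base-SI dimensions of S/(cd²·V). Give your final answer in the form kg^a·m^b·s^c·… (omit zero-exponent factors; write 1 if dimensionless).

kg⁻²·m⁻⁴·s⁶·A³·cd⁻²

S = kg⁻¹·m⁻²·s³·A².
V = kg·m²·s⁻³·A⁻¹.
So V⁻¹ = kg⁻¹·m⁻²·s³·A.
Combining: S·cd⁻²·V⁻¹ = (kg⁻¹·m⁻²·s³·A²) · cd⁻² · (kg⁻¹·m⁻²·s³·A) = kg⁻²·m⁻⁴·s⁶·A³·cd⁻².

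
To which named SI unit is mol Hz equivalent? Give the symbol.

kat

Hz = 1/s = s⁻¹ (frequency is cycles per second).
Combining: mol·Hz = mol · s⁻¹ = s⁻¹·mol.
s⁻¹·mol is the base-SI form of the katal.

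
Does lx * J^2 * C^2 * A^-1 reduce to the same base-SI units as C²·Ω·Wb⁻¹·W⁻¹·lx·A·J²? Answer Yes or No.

Left side:
  lx = m⁻²·cd.
  J = kg·m²·s⁻².
  So J² = kg²·m⁴·s⁻⁴.
  C = s·A.
  So C² = s²·A².
  Combining: lx·J²·C²·A⁻¹ = (m⁻²·cd) · (kg²·m⁴·s⁻⁴) · (s²·A²) · A⁻¹ = kg²·m²·s⁻²·A·cd.
Right side:
  C = s·A.
  So C² = s²·A².
  Ω = kg·m²·s⁻³·A⁻².
  Wb = kg·m²·s⁻²·A⁻¹.
  So Wb⁻¹ = kg⁻¹·m⁻²·s²·A.
  W = kg·m²·s⁻³.
  So W⁻¹ = kg⁻¹·m⁻²·s³.
  lx = m⁻²·cd.
  J = kg·m²·s⁻².
  So J² = kg²·m⁴·s⁻⁴.
  Combining: C²·Ω·Wb⁻¹·W⁻¹·lx·A·J² = (s²·A²) · (kg·m²·s⁻³·A⁻²) · (kg⁻¹·m⁻²·s²·A) · (kg⁻¹·m⁻²·s³) · (m⁻²·cd) · A · (kg²·m⁴·s⁻⁴) = kg·A²·cd.
Left is kg²·m²·s⁻²·A·cd; right is kg·A²·cd — different.

No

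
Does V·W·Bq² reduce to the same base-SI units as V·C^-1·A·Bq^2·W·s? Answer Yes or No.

Left side:
  V = W/A (potential = power per current),
      = kg·m²·s⁻³·A⁻¹.
  W = J/s (power = energy per time),
      = kg·m²·s⁻³.
  Bq = 1/s = s⁻¹ (activity is decays per second).
  So Bq² = s⁻².
  Combining: V·W·Bq² = (kg·m²·s⁻³·A⁻¹) · (kg·m²·s⁻³) · s⁻² = kg²·m⁴·s⁻⁸·A⁻¹.
Right side:
  V = kg·m²·s⁻³·A⁻¹.
  C = s·A.
  So C⁻¹ = s⁻¹·A⁻¹.
  Bq = s⁻¹.
  So Bq² = s⁻².
  W = kg·m²·s⁻³.
  Combining: V·C⁻¹·A·Bq²·W·s = (kg·m²·s⁻³·A⁻¹) · (s⁻¹·A⁻¹) · A · s⁻² · (kg·m²·s⁻³) · s = kg²·m⁴·s⁻⁸·A⁻¹.
Both reduce to kg²·m⁴·s⁻⁸·A⁻¹.

Yes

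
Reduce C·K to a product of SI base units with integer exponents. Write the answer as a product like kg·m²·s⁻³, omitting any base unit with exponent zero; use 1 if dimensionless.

s·A·K

C = A·s = s·A (charge = current × time).
Combining: C·K = (s·A) · K = s·A·K.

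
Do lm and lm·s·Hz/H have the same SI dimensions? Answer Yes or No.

No

Left side:
  lm = cd.
Right side:
  lm = cd·sr = cd (luminous flux; sr is dimensionless).
  Hz = 1/s = s⁻¹ (frequency is cycles per second).
  H = Wb/A (inductance = flux per current),
      = kg·m²·s⁻²·A⁻².
  So H⁻¹ = kg⁻¹·m⁻²·s²·A².
  Combining: lm·s·Hz·H⁻¹ = cd · s · s⁻¹ · (kg⁻¹·m⁻²·s²·A²) = kg⁻¹·m⁻²·s²·A²·cd.
Left is cd; right is kg⁻¹·m⁻²·s²·A²·cd — different.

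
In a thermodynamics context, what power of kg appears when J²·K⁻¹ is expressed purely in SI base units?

2

J = N·m (work = force × distance),
    = kg·m²·s⁻².
So J² = kg²·m⁴·s⁻⁴.
Combining: J²·K⁻¹ = (kg²·m⁴·s⁻⁴) · K⁻¹ = kg²·m⁴·s⁻⁴·K⁻¹.
The exponent of kg is 2.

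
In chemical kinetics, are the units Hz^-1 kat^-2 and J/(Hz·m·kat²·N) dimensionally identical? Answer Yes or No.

Left side:
  Hz = s⁻¹.
  So Hz⁻¹ = s.
  kat = s⁻¹·mol.
  So kat⁻² = s²·mol⁻².
  Combining: Hz⁻¹·kat⁻² = s · (s²·mol⁻²) = s³·mol⁻².
Right side:
  J = N·m (work = force × distance),
      = kg·m²·s⁻².
  Hz = 1/s = s⁻¹ (frequency is cycles per second).
  So Hz⁻¹ = s.
  kat = mol/s = s⁻¹·mol (catalytic activity).
  So kat⁻² = s²·mol⁻².
  N = kg·m/s² = kg·m·s⁻² (force = mass × acceleration).
  So N⁻¹ = kg⁻¹·m⁻¹·s².
  Combining: J·Hz⁻¹·m⁻¹·kat⁻²·N⁻¹ = (kg·m²·s⁻²) · s · m⁻¹ · (s²·mol⁻²) · (kg⁻¹·m⁻¹·s²) = s³·mol⁻².
Both reduce to s³·mol⁻².

Yes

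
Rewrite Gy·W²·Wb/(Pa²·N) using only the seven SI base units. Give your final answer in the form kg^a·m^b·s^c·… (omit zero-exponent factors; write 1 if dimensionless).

Gy = m²·s⁻².
Pa = kg·m⁻¹·s⁻².
So Pa⁻² = kg⁻²·m²·s⁴.
W = kg·m²·s⁻³.
So W² = kg²·m⁴·s⁻⁶.
N = kg·m·s⁻².
So N⁻¹ = kg⁻¹·m⁻¹·s².
Wb = kg·m²·s⁻²·A⁻¹.
Combining: Gy·Pa⁻²·W²·N⁻¹·Wb = (m²·s⁻²) · (kg⁻²·m²·s⁴) · (kg²·m⁴·s⁻⁶) · (kg⁻¹·m⁻¹·s²) · (kg·m²·s⁻²·A⁻¹) = m⁹·s⁻⁴·A⁻¹.

m⁹·s⁻⁴·A⁻¹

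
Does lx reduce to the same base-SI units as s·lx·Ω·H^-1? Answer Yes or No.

Yes

Left side:
  lx = lm/m² (illuminance = luminous flux per area),
      = m⁻²·cd.
Right side:
  lx = m⁻²·cd.
  Ω = kg·m²·s⁻³·A⁻².
  H = kg·m²·s⁻²·A⁻².
  So H⁻¹ = kg⁻¹·m⁻²·s²·A².
  Combining: s·lx·Ω·H⁻¹ = s · (m⁻²·cd) · (kg·m²·s⁻³·A⁻²) · (kg⁻¹·m⁻²·s²·A²) = m⁻²·cd.
Both reduce to m⁻²·cd.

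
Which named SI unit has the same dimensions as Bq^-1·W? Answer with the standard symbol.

Bq = 1/s = s⁻¹ (activity is decays per second).
So Bq⁻¹ = s.
W = J/s (power = energy per time),
    = kg·m²·s⁻³.
Combining: Bq⁻¹·W = s · (kg·m²·s⁻³) = kg·m²·s⁻².
kg·m²·s⁻² is the base-SI form of the joule.

J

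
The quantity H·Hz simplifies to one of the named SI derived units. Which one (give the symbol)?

Ω

H = Wb/A (inductance = flux per current),
    = kg·m²·s⁻²·A⁻².
Hz = 1/s = s⁻¹ (frequency is cycles per second).
Combining: H·Hz = (kg·m²·s⁻²·A⁻²) · s⁻¹ = kg·m²·s⁻³·A⁻².
kg·m²·s⁻³·A⁻² is the base-SI form of the ohm.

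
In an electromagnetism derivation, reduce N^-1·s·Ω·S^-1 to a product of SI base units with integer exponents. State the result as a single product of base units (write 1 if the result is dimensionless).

kg·m³·s⁻³·A⁻⁴

N = kg·m/s² = kg·m·s⁻² (force = mass × acceleration).
So N⁻¹ = kg⁻¹·m⁻¹·s².
Ω = V/A (resistance = voltage per current),
    = kg·m²·s⁻³·A⁻².
S = 1/Ω (conductance is reciprocal resistance),
    = kg⁻¹·m⁻²·s³·A².
So S⁻¹ = kg·m²·s⁻³·A⁻².
Combining: N⁻¹·s·Ω·S⁻¹ = (kg⁻¹·m⁻¹·s²) · s · (kg·m²·s⁻³·A⁻²) · (kg·m²·s⁻³·A⁻²) = kg·m³·s⁻³·A⁻⁴.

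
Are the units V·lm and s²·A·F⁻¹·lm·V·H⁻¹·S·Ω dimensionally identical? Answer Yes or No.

No

Left side:
  V = W/A (potential = power per current),
      = kg·m²·s⁻³·A⁻¹.
  lm = cd·sr = cd (luminous flux; sr is dimensionless).
  Combining: V·lm = (kg·m²·s⁻³·A⁻¹) · cd = kg·m²·s⁻³·A⁻¹·cd.
Right side:
  F = C/V (capacitance = charge per voltage),
      = A·s/(kg·m²·s⁻³·A⁻¹) (substituting C and V),
      = kg⁻¹·m⁻²·s⁴·A².
  So F⁻¹ = kg·m²·s⁻⁴·A⁻².
  lm = cd·sr = cd (luminous flux; sr is dimensionless).
  V = W/A (potential = power per current),
      = kg·m²·s⁻³·A⁻¹.
  H = Wb/A (inductance = flux per current),
      = kg·m²·s⁻²·A⁻².
  So H⁻¹ = kg⁻¹·m⁻²·s²·A².
  S = 1/Ω (conductance is reciprocal resistance),
      = kg⁻¹·m⁻²·s³·A².
  Ω = V/A (resistance = voltage per current),
      = kg·m²·s⁻³·A⁻².
  Combining: s²·A·F⁻¹·lm·V·H⁻¹·S·Ω = s² · A · (kg·m²·s⁻⁴·A⁻²) · cd · (kg·m²·s⁻³·A⁻¹) · (kg⁻¹·m⁻²·s²·A²) · (kg⁻¹·m⁻²·s³·A²) · (kg·m²·s⁻³·A⁻²) = kg·m²·s⁻³·cd.
Left is kg·m²·s⁻³·A⁻¹·cd; right is kg·m²·s⁻³·cd — different.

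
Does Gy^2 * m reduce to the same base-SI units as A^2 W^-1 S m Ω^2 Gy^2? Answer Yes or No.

Left side:
  Gy = m²·s⁻².
  So Gy² = m⁴·s⁻⁴.
  Combining: Gy²·m = (m⁴·s⁻⁴) · m = m⁵·s⁻⁴.
Right side:
  W = J/s (power = energy per time),
      = kg·m²·s⁻³.
  So W⁻¹ = kg⁻¹·m⁻²·s³.
  S = 1/Ω (conductance is reciprocal resistance),
      = kg⁻¹·m⁻²·s³·A².
  Ω = V/A (resistance = voltage per current),
      = kg·m²·s⁻³·A⁻².
  So Ω² = kg²·m⁴·s⁻⁶·A⁻⁴.
  Gy = J/kg (absorbed dose = energy per mass),
      = m²·s⁻².
  So Gy² = m⁴·s⁻⁴.
  Combining: A²·W⁻¹·S·m·Ω²·Gy² = A² · (kg⁻¹·m⁻²·s³) · (kg⁻¹·m⁻²·s³·A²) · m · (kg²·m⁴·s⁻⁶·A⁻⁴) · (m⁴·s⁻⁴) = m⁵·s⁻⁴.
Both reduce to m⁵·s⁻⁴.

Yes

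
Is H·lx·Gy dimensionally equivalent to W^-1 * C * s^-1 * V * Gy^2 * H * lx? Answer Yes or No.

No

Left side:
  H = kg·m²·s⁻²·A⁻².
  lx = m⁻²·cd.
  Gy = m²·s⁻².
  Combining: H·lx·Gy = (kg·m²·s⁻²·A⁻²) · (m⁻²·cd) · (m²·s⁻²) = kg·m²·s⁻⁴·A⁻²·cd.
Right side:
  W = kg·m²·s⁻³.
  So W⁻¹ = kg⁻¹·m⁻²·s³.
  C = s·A.
  V = kg·m²·s⁻³·A⁻¹.
  Gy = m²·s⁻².
  So Gy² = m⁴·s⁻⁴.
  H = kg·m²·s⁻²·A⁻².
  lx = m⁻²·cd.
  Combining: W⁻¹·C·s⁻¹·V·Gy²·H·lx = (kg⁻¹·m⁻²·s³) · (s·A) · s⁻¹ · (kg·m²·s⁻³·A⁻¹) · (m⁴·s⁻⁴) · (kg·m²·s⁻²·A⁻²) · (m⁻²·cd) = kg·m⁴·s⁻⁶·A⁻²·cd.
Left is kg·m²·s⁻⁴·A⁻²·cd; right is kg·m⁴·s⁻⁶·A⁻²·cd — different.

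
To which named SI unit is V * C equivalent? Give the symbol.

V = kg·m²·s⁻³·A⁻¹.
C = s·A.
Combining: V·C = (kg·m²·s⁻³·A⁻¹) · (s·A) = kg·m²·s⁻².
kg·m²·s⁻² is the base-SI form of the joule.

J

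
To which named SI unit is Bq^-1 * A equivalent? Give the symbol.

Bq = 1/s = s⁻¹ (activity is decays per second).
So Bq⁻¹ = s.
Combining: Bq⁻¹·A = s · A = s·A.
s·A is the base-SI form of the coulomb.

C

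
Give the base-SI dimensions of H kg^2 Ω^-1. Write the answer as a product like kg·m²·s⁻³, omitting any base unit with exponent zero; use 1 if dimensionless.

H = kg·m²·s⁻²·A⁻².
Ω = kg·m²·s⁻³·A⁻².
So Ω⁻¹ = kg⁻¹·m⁻²·s³·A².
Combining: H·kg²·Ω⁻¹ = (kg·m²·s⁻²·A⁻²) · kg² · (kg⁻¹·m⁻²·s³·A²) = kg²·s.

kg²·s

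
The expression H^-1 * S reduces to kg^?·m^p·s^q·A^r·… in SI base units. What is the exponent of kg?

H = kg·m²·s⁻²·A⁻².
So H⁻¹ = kg⁻¹·m⁻²·s²·A².
S = kg⁻¹·m⁻²·s³·A².
Combining: H⁻¹·S = (kg⁻¹·m⁻²·s²·A²) · (kg⁻¹·m⁻²·s³·A²) = kg⁻²·m⁻⁴·s⁵·A⁴.
The exponent of kg is -2.

-2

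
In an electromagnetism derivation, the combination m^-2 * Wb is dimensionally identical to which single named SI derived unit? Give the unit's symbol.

T

Wb = kg·m²·s⁻²·A⁻¹.
Combining: m⁻²·Wb = m⁻² · (kg·m²·s⁻²·A⁻¹) = kg·s⁻²·A⁻¹.
kg·s⁻²·A⁻¹ is the base-SI form of the tesla.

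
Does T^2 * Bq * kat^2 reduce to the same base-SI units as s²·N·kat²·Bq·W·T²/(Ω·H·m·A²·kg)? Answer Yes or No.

Left side:
  T = Wb/m² (flux density = flux per area),
      = kg·s⁻²·A⁻¹.
  So T² = kg²·s⁻⁴·A⁻².
  Bq = 1/s = s⁻¹ (activity is decays per second).
  kat = mol/s = s⁻¹·mol (catalytic activity).
  So kat² = s⁻²·mol².
  Combining: T²·Bq·kat² = (kg²·s⁻⁴·A⁻²) · s⁻¹ · (s⁻²·mol²) = kg²·s⁻⁷·A⁻²·mol².
Right side:
  Ω = kg·m²·s⁻³·A⁻².
  So Ω⁻¹ = kg⁻¹·m⁻²·s³·A².
  H = kg·m²·s⁻²·A⁻².
  So H⁻¹ = kg⁻¹·m⁻²·s²·A².
  N = kg·m·s⁻².
  kat = s⁻¹·mol.
  So kat² = s⁻²·mol².
  Bq = s⁻¹.
  W = kg·m²·s⁻³.
  T = kg·s⁻²·A⁻¹.
  So T² = kg²·s⁻⁴·A⁻².
  Combining: Ω⁻¹·H⁻¹·s²·m⁻¹·N·A⁻²·kg⁻¹·kat²·Bq·W·T² = (kg⁻¹·m⁻²·s³·A²) · (kg⁻¹·m⁻²·s²·A²) · s² · m⁻¹ · (kg·m·s⁻²) · A⁻² · kg⁻¹ · (s⁻²·mol²) · s⁻¹ · (kg·m²·s⁻³) · (kg²·s⁻⁴·A⁻²) = kg·m⁻²·s⁻⁵·mol².
Left is kg²·s⁻⁷·A⁻²·mol²; right is kg·m⁻²·s⁻⁵·mol² — different.

No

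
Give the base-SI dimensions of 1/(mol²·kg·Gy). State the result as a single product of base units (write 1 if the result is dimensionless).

kg⁻¹·m⁻²·s²·mol⁻²

Gy = m²·s⁻².
So Gy⁻¹ = m⁻²·s².
Combining: mol⁻²·kg⁻¹·Gy⁻¹ = mol⁻² · kg⁻¹ · (m⁻²·s²) = kg⁻¹·m⁻²·s²·mol⁻².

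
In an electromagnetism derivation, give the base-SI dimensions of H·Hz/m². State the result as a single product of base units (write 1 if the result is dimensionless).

H = Wb/A (inductance = flux per current),
    = kg·m²·s⁻²·A⁻².
Hz = 1/s = s⁻¹ (frequency is cycles per second).
Combining: m⁻²·H·Hz = m⁻² · (kg·m²·s⁻²·A⁻²) · s⁻¹ = kg·s⁻³·A⁻².

kg·s⁻³·A⁻²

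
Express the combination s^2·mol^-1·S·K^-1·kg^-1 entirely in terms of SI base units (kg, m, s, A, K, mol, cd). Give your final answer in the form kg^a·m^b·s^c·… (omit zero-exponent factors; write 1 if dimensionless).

kg⁻²·m⁻²·s⁵·A²·K⁻¹·mol⁻¹

S = 1/Ω (conductance is reciprocal resistance),
    = kg⁻¹·m⁻²·s³·A².
Combining: s²·mol⁻¹·S·K⁻¹·kg⁻¹ = s² · mol⁻¹ · (kg⁻¹·m⁻²·s³·A²) · K⁻¹ · kg⁻¹ = kg⁻²·m⁻²·s⁵·A²·K⁻¹·mol⁻¹.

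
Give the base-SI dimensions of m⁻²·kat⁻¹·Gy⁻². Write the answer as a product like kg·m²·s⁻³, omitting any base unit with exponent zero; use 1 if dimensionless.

m⁻⁶·s⁵·mol⁻¹

kat = mol/s = s⁻¹·mol (catalytic activity).
So kat⁻¹ = s·mol⁻¹.
Gy = J/kg (absorbed dose = energy per mass),
    = m²·s⁻².
So Gy⁻² = m⁻⁴·s⁴.
Combining: m⁻²·kat⁻¹·Gy⁻² = m⁻² · (s·mol⁻¹) · (m⁻⁴·s⁴) = m⁻⁶·s⁵·mol⁻¹.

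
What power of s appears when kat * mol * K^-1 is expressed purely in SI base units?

kat = mol/s = s⁻¹·mol (catalytic activity).
Combining: kat·mol·K⁻¹ = (s⁻¹·mol) · mol · K⁻¹ = s⁻¹·K⁻¹·mol².
The exponent of s is -1.

-1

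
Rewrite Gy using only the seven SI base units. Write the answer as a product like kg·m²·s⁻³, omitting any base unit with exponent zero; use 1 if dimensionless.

m²·s⁻²

Gy = m²·s⁻².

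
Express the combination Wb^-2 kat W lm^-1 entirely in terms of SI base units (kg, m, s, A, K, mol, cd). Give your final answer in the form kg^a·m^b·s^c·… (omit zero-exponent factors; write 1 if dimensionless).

kg⁻¹·m⁻²·A²·mol·cd⁻¹

Wb = V·s (flux: a volt is a weber per second),
    = kg·m²·s⁻²·A⁻¹.
So Wb⁻² = kg⁻²·m⁻⁴·s⁴·A².
kat = mol/s = s⁻¹·mol (catalytic activity).
W = J/s (power = energy per time),
    = kg·m²·s⁻³.
lm = cd·sr = cd (luminous flux; sr is dimensionless).
So lm⁻¹ = cd⁻¹.
Combining: Wb⁻²·kat·W·lm⁻¹ = (kg⁻²·m⁻⁴·s⁴·A²) · (s⁻¹·mol) · (kg·m²·s⁻³) · cd⁻¹ = kg⁻¹·m⁻²·A²·mol·cd⁻¹.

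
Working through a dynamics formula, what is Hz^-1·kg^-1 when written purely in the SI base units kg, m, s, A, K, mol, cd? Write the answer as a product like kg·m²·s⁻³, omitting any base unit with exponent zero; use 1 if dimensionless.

Hz = s⁻¹.
So Hz⁻¹ = s.
Combining: Hz⁻¹·kg⁻¹ = s · kg⁻¹ = kg⁻¹·s.

kg⁻¹·s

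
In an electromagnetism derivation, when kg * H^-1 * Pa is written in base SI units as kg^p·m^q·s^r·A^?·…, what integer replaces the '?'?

2

H = kg·m²·s⁻²·A⁻².
So H⁻¹ = kg⁻¹·m⁻²·s²·A².
Pa = kg·m⁻¹·s⁻².
Combining: kg·H⁻¹·Pa = kg · (kg⁻¹·m⁻²·s²·A²) · (kg·m⁻¹·s⁻²) = kg·m⁻³·A².
The exponent of A is 2.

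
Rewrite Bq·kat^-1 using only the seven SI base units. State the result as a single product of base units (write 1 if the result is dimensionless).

mol⁻¹

Bq = s⁻¹.
kat = s⁻¹·mol.
So kat⁻¹ = s·mol⁻¹.
Combining: Bq·kat⁻¹ = s⁻¹ · (s·mol⁻¹) = mol⁻¹.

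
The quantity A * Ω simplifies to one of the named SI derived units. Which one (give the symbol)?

Ω = kg·m²·s⁻³·A⁻².
Combining: A·Ω = A · (kg·m²·s⁻³·A⁻²) = kg·m²·s⁻³·A⁻¹.
kg·m²·s⁻³·A⁻¹ is the base-SI form of the volt.

V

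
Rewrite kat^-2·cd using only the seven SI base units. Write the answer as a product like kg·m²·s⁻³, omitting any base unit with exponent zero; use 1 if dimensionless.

s²·mol⁻²·cd

kat = s⁻¹·mol.
So kat⁻² = s²·mol⁻².
Combining: kat⁻²·cd = (s²·mol⁻²) · cd = s²·mol⁻²·cd.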